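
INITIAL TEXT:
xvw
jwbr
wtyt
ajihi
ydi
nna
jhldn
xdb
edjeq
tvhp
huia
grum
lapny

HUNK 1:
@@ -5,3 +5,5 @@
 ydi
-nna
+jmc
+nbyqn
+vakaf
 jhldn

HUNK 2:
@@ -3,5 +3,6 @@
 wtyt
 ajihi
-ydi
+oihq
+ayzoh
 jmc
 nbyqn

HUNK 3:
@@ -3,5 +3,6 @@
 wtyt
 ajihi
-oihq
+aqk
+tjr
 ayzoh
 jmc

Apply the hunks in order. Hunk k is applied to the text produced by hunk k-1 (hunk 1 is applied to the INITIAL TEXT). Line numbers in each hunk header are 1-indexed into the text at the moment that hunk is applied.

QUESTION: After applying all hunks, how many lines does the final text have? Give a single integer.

Hunk 1: at line 5 remove [nna] add [jmc,nbyqn,vakaf] -> 15 lines: xvw jwbr wtyt ajihi ydi jmc nbyqn vakaf jhldn xdb edjeq tvhp huia grum lapny
Hunk 2: at line 3 remove [ydi] add [oihq,ayzoh] -> 16 lines: xvw jwbr wtyt ajihi oihq ayzoh jmc nbyqn vakaf jhldn xdb edjeq tvhp huia grum lapny
Hunk 3: at line 3 remove [oihq] add [aqk,tjr] -> 17 lines: xvw jwbr wtyt ajihi aqk tjr ayzoh jmc nbyqn vakaf jhldn xdb edjeq tvhp huia grum lapny
Final line count: 17

Answer: 17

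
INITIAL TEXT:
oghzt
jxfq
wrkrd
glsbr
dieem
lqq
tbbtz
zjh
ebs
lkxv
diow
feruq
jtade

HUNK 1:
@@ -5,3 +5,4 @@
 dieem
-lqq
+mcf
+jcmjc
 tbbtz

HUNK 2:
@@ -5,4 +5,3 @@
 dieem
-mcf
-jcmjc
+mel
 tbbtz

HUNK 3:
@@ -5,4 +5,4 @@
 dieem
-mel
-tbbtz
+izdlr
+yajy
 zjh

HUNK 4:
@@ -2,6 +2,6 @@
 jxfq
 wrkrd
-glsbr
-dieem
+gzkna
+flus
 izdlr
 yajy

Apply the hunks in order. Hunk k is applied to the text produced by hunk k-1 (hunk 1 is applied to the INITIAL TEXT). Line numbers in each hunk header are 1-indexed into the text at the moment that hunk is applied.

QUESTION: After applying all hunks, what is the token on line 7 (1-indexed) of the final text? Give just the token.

Answer: yajy

Derivation:
Hunk 1: at line 5 remove [lqq] add [mcf,jcmjc] -> 14 lines: oghzt jxfq wrkrd glsbr dieem mcf jcmjc tbbtz zjh ebs lkxv diow feruq jtade
Hunk 2: at line 5 remove [mcf,jcmjc] add [mel] -> 13 lines: oghzt jxfq wrkrd glsbr dieem mel tbbtz zjh ebs lkxv diow feruq jtade
Hunk 3: at line 5 remove [mel,tbbtz] add [izdlr,yajy] -> 13 lines: oghzt jxfq wrkrd glsbr dieem izdlr yajy zjh ebs lkxv diow feruq jtade
Hunk 4: at line 2 remove [glsbr,dieem] add [gzkna,flus] -> 13 lines: oghzt jxfq wrkrd gzkna flus izdlr yajy zjh ebs lkxv diow feruq jtade
Final line 7: yajy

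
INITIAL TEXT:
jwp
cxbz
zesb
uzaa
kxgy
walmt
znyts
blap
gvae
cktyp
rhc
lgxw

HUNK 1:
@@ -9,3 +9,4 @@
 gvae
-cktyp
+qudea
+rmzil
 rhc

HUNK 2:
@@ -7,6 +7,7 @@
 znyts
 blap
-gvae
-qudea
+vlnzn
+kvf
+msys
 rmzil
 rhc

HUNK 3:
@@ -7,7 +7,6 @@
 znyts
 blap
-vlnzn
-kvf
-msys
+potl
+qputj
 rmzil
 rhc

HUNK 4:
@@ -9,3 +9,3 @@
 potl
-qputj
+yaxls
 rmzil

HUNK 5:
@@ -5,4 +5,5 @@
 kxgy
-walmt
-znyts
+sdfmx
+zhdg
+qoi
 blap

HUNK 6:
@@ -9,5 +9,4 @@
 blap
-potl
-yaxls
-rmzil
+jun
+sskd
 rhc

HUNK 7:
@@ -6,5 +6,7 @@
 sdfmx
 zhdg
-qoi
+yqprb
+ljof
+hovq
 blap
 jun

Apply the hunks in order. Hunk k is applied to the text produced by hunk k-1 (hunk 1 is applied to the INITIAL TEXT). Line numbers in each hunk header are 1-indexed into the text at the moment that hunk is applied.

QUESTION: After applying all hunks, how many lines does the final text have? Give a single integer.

Hunk 1: at line 9 remove [cktyp] add [qudea,rmzil] -> 13 lines: jwp cxbz zesb uzaa kxgy walmt znyts blap gvae qudea rmzil rhc lgxw
Hunk 2: at line 7 remove [gvae,qudea] add [vlnzn,kvf,msys] -> 14 lines: jwp cxbz zesb uzaa kxgy walmt znyts blap vlnzn kvf msys rmzil rhc lgxw
Hunk 3: at line 7 remove [vlnzn,kvf,msys] add [potl,qputj] -> 13 lines: jwp cxbz zesb uzaa kxgy walmt znyts blap potl qputj rmzil rhc lgxw
Hunk 4: at line 9 remove [qputj] add [yaxls] -> 13 lines: jwp cxbz zesb uzaa kxgy walmt znyts blap potl yaxls rmzil rhc lgxw
Hunk 5: at line 5 remove [walmt,znyts] add [sdfmx,zhdg,qoi] -> 14 lines: jwp cxbz zesb uzaa kxgy sdfmx zhdg qoi blap potl yaxls rmzil rhc lgxw
Hunk 6: at line 9 remove [potl,yaxls,rmzil] add [jun,sskd] -> 13 lines: jwp cxbz zesb uzaa kxgy sdfmx zhdg qoi blap jun sskd rhc lgxw
Hunk 7: at line 6 remove [qoi] add [yqprb,ljof,hovq] -> 15 lines: jwp cxbz zesb uzaa kxgy sdfmx zhdg yqprb ljof hovq blap jun sskd rhc lgxw
Final line count: 15

Answer: 15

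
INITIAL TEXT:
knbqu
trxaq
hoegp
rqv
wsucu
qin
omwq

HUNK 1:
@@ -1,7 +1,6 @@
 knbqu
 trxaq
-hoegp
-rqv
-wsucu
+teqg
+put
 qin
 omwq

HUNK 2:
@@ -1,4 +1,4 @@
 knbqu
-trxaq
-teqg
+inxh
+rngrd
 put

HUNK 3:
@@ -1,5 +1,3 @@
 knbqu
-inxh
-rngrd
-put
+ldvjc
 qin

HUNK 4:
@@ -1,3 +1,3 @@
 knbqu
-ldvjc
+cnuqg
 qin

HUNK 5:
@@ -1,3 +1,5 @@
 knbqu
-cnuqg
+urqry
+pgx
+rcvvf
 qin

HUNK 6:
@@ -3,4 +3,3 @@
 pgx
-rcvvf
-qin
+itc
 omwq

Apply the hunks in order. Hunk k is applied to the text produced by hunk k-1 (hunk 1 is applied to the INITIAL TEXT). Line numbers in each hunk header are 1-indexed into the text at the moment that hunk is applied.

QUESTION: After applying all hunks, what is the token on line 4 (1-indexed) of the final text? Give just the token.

Hunk 1: at line 1 remove [hoegp,rqv,wsucu] add [teqg,put] -> 6 lines: knbqu trxaq teqg put qin omwq
Hunk 2: at line 1 remove [trxaq,teqg] add [inxh,rngrd] -> 6 lines: knbqu inxh rngrd put qin omwq
Hunk 3: at line 1 remove [inxh,rngrd,put] add [ldvjc] -> 4 lines: knbqu ldvjc qin omwq
Hunk 4: at line 1 remove [ldvjc] add [cnuqg] -> 4 lines: knbqu cnuqg qin omwq
Hunk 5: at line 1 remove [cnuqg] add [urqry,pgx,rcvvf] -> 6 lines: knbqu urqry pgx rcvvf qin omwq
Hunk 6: at line 3 remove [rcvvf,qin] add [itc] -> 5 lines: knbqu urqry pgx itc omwq
Final line 4: itc

Answer: itc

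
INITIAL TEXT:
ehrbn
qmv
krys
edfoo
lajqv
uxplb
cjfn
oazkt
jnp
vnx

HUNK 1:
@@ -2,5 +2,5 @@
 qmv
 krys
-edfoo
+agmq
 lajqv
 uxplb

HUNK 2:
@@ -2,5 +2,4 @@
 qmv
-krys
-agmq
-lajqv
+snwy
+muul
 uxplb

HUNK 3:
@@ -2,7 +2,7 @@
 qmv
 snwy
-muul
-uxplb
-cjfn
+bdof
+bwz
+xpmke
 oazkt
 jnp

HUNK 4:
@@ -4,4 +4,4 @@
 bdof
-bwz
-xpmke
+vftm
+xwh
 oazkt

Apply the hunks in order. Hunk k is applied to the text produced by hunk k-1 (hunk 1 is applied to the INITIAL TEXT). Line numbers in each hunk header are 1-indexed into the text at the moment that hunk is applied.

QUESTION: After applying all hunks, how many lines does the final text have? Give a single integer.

Answer: 9

Derivation:
Hunk 1: at line 2 remove [edfoo] add [agmq] -> 10 lines: ehrbn qmv krys agmq lajqv uxplb cjfn oazkt jnp vnx
Hunk 2: at line 2 remove [krys,agmq,lajqv] add [snwy,muul] -> 9 lines: ehrbn qmv snwy muul uxplb cjfn oazkt jnp vnx
Hunk 3: at line 2 remove [muul,uxplb,cjfn] add [bdof,bwz,xpmke] -> 9 lines: ehrbn qmv snwy bdof bwz xpmke oazkt jnp vnx
Hunk 4: at line 4 remove [bwz,xpmke] add [vftm,xwh] -> 9 lines: ehrbn qmv snwy bdof vftm xwh oazkt jnp vnx
Final line count: 9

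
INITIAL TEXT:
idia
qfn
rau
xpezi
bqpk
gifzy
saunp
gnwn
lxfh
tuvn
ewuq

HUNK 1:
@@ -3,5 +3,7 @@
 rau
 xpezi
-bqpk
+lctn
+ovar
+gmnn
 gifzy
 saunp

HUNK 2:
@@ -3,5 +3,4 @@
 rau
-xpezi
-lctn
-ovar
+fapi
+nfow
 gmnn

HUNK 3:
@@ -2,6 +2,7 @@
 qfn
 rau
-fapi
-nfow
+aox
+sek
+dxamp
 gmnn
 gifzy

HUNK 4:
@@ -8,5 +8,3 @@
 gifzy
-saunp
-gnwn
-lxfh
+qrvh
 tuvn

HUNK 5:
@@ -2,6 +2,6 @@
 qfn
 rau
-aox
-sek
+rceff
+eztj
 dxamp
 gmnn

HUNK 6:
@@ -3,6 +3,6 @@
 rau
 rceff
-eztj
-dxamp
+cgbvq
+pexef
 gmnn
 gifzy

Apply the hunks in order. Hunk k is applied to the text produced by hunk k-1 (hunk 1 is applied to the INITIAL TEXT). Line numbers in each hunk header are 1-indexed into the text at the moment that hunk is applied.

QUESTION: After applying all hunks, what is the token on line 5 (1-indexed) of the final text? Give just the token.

Hunk 1: at line 3 remove [bqpk] add [lctn,ovar,gmnn] -> 13 lines: idia qfn rau xpezi lctn ovar gmnn gifzy saunp gnwn lxfh tuvn ewuq
Hunk 2: at line 3 remove [xpezi,lctn,ovar] add [fapi,nfow] -> 12 lines: idia qfn rau fapi nfow gmnn gifzy saunp gnwn lxfh tuvn ewuq
Hunk 3: at line 2 remove [fapi,nfow] add [aox,sek,dxamp] -> 13 lines: idia qfn rau aox sek dxamp gmnn gifzy saunp gnwn lxfh tuvn ewuq
Hunk 4: at line 8 remove [saunp,gnwn,lxfh] add [qrvh] -> 11 lines: idia qfn rau aox sek dxamp gmnn gifzy qrvh tuvn ewuq
Hunk 5: at line 2 remove [aox,sek] add [rceff,eztj] -> 11 lines: idia qfn rau rceff eztj dxamp gmnn gifzy qrvh tuvn ewuq
Hunk 6: at line 3 remove [eztj,dxamp] add [cgbvq,pexef] -> 11 lines: idia qfn rau rceff cgbvq pexef gmnn gifzy qrvh tuvn ewuq
Final line 5: cgbvq

Answer: cgbvq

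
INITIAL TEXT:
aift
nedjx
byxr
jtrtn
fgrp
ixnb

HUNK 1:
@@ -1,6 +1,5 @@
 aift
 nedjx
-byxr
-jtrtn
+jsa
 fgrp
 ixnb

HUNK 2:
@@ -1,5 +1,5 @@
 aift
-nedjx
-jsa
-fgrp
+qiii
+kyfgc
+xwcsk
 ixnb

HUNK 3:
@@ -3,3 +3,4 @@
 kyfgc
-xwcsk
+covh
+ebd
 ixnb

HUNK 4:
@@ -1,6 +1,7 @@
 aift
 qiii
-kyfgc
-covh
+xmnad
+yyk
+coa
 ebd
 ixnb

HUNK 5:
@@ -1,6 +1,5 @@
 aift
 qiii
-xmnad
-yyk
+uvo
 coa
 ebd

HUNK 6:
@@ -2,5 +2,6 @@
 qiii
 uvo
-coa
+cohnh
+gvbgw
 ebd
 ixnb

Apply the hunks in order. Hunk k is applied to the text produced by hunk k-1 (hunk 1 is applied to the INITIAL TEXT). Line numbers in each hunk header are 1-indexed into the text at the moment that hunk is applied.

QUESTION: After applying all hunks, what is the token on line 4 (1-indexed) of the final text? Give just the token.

Answer: cohnh

Derivation:
Hunk 1: at line 1 remove [byxr,jtrtn] add [jsa] -> 5 lines: aift nedjx jsa fgrp ixnb
Hunk 2: at line 1 remove [nedjx,jsa,fgrp] add [qiii,kyfgc,xwcsk] -> 5 lines: aift qiii kyfgc xwcsk ixnb
Hunk 3: at line 3 remove [xwcsk] add [covh,ebd] -> 6 lines: aift qiii kyfgc covh ebd ixnb
Hunk 4: at line 1 remove [kyfgc,covh] add [xmnad,yyk,coa] -> 7 lines: aift qiii xmnad yyk coa ebd ixnb
Hunk 5: at line 1 remove [xmnad,yyk] add [uvo] -> 6 lines: aift qiii uvo coa ebd ixnb
Hunk 6: at line 2 remove [coa] add [cohnh,gvbgw] -> 7 lines: aift qiii uvo cohnh gvbgw ebd ixnb
Final line 4: cohnh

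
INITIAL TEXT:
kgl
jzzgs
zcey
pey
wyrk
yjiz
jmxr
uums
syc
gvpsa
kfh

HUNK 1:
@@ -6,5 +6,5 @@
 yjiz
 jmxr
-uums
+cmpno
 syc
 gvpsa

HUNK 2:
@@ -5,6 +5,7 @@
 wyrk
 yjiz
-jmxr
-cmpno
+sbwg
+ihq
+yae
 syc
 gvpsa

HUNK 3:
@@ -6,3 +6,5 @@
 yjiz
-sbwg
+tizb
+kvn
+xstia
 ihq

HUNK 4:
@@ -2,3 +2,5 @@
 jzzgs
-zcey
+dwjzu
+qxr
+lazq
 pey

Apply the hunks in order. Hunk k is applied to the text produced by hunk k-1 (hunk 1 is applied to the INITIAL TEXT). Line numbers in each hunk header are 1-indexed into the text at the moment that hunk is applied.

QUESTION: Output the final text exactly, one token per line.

Answer: kgl
jzzgs
dwjzu
qxr
lazq
pey
wyrk
yjiz
tizb
kvn
xstia
ihq
yae
syc
gvpsa
kfh

Derivation:
Hunk 1: at line 6 remove [uums] add [cmpno] -> 11 lines: kgl jzzgs zcey pey wyrk yjiz jmxr cmpno syc gvpsa kfh
Hunk 2: at line 5 remove [jmxr,cmpno] add [sbwg,ihq,yae] -> 12 lines: kgl jzzgs zcey pey wyrk yjiz sbwg ihq yae syc gvpsa kfh
Hunk 3: at line 6 remove [sbwg] add [tizb,kvn,xstia] -> 14 lines: kgl jzzgs zcey pey wyrk yjiz tizb kvn xstia ihq yae syc gvpsa kfh
Hunk 4: at line 2 remove [zcey] add [dwjzu,qxr,lazq] -> 16 lines: kgl jzzgs dwjzu qxr lazq pey wyrk yjiz tizb kvn xstia ihq yae syc gvpsa kfh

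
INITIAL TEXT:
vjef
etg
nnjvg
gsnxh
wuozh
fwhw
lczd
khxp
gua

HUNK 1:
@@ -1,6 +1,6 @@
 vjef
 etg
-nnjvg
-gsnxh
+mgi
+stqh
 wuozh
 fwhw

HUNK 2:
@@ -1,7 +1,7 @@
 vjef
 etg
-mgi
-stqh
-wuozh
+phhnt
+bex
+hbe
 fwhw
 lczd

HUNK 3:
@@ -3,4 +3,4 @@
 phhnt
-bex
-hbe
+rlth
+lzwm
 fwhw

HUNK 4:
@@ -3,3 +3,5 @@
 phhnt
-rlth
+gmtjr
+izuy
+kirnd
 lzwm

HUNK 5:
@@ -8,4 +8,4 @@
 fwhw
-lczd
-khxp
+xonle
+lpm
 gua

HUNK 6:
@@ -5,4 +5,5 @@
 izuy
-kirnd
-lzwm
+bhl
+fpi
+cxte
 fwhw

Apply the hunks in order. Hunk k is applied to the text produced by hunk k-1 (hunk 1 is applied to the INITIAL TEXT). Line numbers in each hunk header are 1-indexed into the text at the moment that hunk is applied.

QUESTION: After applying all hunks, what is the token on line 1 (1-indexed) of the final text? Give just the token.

Hunk 1: at line 1 remove [nnjvg,gsnxh] add [mgi,stqh] -> 9 lines: vjef etg mgi stqh wuozh fwhw lczd khxp gua
Hunk 2: at line 1 remove [mgi,stqh,wuozh] add [phhnt,bex,hbe] -> 9 lines: vjef etg phhnt bex hbe fwhw lczd khxp gua
Hunk 3: at line 3 remove [bex,hbe] add [rlth,lzwm] -> 9 lines: vjef etg phhnt rlth lzwm fwhw lczd khxp gua
Hunk 4: at line 3 remove [rlth] add [gmtjr,izuy,kirnd] -> 11 lines: vjef etg phhnt gmtjr izuy kirnd lzwm fwhw lczd khxp gua
Hunk 5: at line 8 remove [lczd,khxp] add [xonle,lpm] -> 11 lines: vjef etg phhnt gmtjr izuy kirnd lzwm fwhw xonle lpm gua
Hunk 6: at line 5 remove [kirnd,lzwm] add [bhl,fpi,cxte] -> 12 lines: vjef etg phhnt gmtjr izuy bhl fpi cxte fwhw xonle lpm gua
Final line 1: vjef

Answer: vjef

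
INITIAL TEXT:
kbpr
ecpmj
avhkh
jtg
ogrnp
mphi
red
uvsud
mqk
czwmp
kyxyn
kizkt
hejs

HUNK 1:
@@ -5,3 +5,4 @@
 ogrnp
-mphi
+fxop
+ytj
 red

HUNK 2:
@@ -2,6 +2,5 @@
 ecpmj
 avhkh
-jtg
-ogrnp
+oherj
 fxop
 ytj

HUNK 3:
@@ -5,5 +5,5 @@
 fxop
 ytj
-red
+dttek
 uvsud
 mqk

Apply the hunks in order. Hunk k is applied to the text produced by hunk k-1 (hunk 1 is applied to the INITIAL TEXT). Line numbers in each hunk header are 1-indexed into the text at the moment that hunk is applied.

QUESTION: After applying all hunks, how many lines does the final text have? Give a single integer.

Answer: 13

Derivation:
Hunk 1: at line 5 remove [mphi] add [fxop,ytj] -> 14 lines: kbpr ecpmj avhkh jtg ogrnp fxop ytj red uvsud mqk czwmp kyxyn kizkt hejs
Hunk 2: at line 2 remove [jtg,ogrnp] add [oherj] -> 13 lines: kbpr ecpmj avhkh oherj fxop ytj red uvsud mqk czwmp kyxyn kizkt hejs
Hunk 3: at line 5 remove [red] add [dttek] -> 13 lines: kbpr ecpmj avhkh oherj fxop ytj dttek uvsud mqk czwmp kyxyn kizkt hejs
Final line count: 13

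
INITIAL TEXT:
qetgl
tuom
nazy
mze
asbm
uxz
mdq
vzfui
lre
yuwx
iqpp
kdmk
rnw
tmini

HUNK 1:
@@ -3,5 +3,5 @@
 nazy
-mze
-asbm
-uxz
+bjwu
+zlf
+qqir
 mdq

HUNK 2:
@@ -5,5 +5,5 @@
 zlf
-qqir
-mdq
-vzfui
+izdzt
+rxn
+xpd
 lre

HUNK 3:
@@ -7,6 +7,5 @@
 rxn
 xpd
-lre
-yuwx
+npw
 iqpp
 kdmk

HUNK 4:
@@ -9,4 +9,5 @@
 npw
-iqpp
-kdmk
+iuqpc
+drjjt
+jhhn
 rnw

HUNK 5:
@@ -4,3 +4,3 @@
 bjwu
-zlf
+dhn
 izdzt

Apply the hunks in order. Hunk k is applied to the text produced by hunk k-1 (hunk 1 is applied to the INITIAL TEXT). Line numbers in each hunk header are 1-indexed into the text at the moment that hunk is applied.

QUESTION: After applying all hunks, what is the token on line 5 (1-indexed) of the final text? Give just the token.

Answer: dhn

Derivation:
Hunk 1: at line 3 remove [mze,asbm,uxz] add [bjwu,zlf,qqir] -> 14 lines: qetgl tuom nazy bjwu zlf qqir mdq vzfui lre yuwx iqpp kdmk rnw tmini
Hunk 2: at line 5 remove [qqir,mdq,vzfui] add [izdzt,rxn,xpd] -> 14 lines: qetgl tuom nazy bjwu zlf izdzt rxn xpd lre yuwx iqpp kdmk rnw tmini
Hunk 3: at line 7 remove [lre,yuwx] add [npw] -> 13 lines: qetgl tuom nazy bjwu zlf izdzt rxn xpd npw iqpp kdmk rnw tmini
Hunk 4: at line 9 remove [iqpp,kdmk] add [iuqpc,drjjt,jhhn] -> 14 lines: qetgl tuom nazy bjwu zlf izdzt rxn xpd npw iuqpc drjjt jhhn rnw tmini
Hunk 5: at line 4 remove [zlf] add [dhn] -> 14 lines: qetgl tuom nazy bjwu dhn izdzt rxn xpd npw iuqpc drjjt jhhn rnw tmini
Final line 5: dhn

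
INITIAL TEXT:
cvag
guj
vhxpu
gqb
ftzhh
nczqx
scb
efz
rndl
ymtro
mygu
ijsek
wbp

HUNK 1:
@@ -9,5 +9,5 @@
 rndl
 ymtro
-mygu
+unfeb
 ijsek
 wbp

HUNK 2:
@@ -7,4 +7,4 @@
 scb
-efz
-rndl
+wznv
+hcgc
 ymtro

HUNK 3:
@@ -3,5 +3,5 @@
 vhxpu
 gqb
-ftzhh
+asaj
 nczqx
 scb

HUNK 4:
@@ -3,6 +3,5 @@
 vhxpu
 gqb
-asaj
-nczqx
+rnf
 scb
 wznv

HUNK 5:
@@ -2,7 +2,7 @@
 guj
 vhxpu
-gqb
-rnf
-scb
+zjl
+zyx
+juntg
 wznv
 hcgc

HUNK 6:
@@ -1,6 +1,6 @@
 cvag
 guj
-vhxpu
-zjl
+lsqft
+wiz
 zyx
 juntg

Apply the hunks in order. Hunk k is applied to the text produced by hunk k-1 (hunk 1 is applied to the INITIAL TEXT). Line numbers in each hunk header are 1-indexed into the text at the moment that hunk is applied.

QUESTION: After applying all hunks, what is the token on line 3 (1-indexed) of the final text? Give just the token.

Answer: lsqft

Derivation:
Hunk 1: at line 9 remove [mygu] add [unfeb] -> 13 lines: cvag guj vhxpu gqb ftzhh nczqx scb efz rndl ymtro unfeb ijsek wbp
Hunk 2: at line 7 remove [efz,rndl] add [wznv,hcgc] -> 13 lines: cvag guj vhxpu gqb ftzhh nczqx scb wznv hcgc ymtro unfeb ijsek wbp
Hunk 3: at line 3 remove [ftzhh] add [asaj] -> 13 lines: cvag guj vhxpu gqb asaj nczqx scb wznv hcgc ymtro unfeb ijsek wbp
Hunk 4: at line 3 remove [asaj,nczqx] add [rnf] -> 12 lines: cvag guj vhxpu gqb rnf scb wznv hcgc ymtro unfeb ijsek wbp
Hunk 5: at line 2 remove [gqb,rnf,scb] add [zjl,zyx,juntg] -> 12 lines: cvag guj vhxpu zjl zyx juntg wznv hcgc ymtro unfeb ijsek wbp
Hunk 6: at line 1 remove [vhxpu,zjl] add [lsqft,wiz] -> 12 lines: cvag guj lsqft wiz zyx juntg wznv hcgc ymtro unfeb ijsek wbp
Final line 3: lsqft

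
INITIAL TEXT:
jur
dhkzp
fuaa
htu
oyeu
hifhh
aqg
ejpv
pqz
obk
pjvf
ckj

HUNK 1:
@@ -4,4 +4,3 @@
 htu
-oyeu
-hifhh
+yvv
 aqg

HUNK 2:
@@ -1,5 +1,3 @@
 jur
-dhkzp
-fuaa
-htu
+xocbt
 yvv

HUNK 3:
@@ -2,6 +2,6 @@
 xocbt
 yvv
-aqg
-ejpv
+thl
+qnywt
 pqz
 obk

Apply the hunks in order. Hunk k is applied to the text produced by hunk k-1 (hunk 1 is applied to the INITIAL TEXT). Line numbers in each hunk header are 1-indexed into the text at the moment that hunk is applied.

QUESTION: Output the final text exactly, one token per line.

Answer: jur
xocbt
yvv
thl
qnywt
pqz
obk
pjvf
ckj

Derivation:
Hunk 1: at line 4 remove [oyeu,hifhh] add [yvv] -> 11 lines: jur dhkzp fuaa htu yvv aqg ejpv pqz obk pjvf ckj
Hunk 2: at line 1 remove [dhkzp,fuaa,htu] add [xocbt] -> 9 lines: jur xocbt yvv aqg ejpv pqz obk pjvf ckj
Hunk 3: at line 2 remove [aqg,ejpv] add [thl,qnywt] -> 9 lines: jur xocbt yvv thl qnywt pqz obk pjvf ckj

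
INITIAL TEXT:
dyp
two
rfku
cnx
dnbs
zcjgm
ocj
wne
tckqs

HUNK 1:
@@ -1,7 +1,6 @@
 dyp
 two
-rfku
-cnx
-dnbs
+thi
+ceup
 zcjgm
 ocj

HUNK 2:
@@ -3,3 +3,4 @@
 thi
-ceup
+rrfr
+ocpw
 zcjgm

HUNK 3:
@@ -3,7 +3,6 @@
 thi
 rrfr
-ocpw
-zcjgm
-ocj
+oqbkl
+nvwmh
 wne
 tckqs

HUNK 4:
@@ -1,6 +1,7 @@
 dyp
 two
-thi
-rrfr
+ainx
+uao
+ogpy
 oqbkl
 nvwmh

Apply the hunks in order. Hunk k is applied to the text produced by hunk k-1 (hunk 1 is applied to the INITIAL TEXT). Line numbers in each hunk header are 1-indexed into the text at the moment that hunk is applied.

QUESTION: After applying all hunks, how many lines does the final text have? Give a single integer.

Hunk 1: at line 1 remove [rfku,cnx,dnbs] add [thi,ceup] -> 8 lines: dyp two thi ceup zcjgm ocj wne tckqs
Hunk 2: at line 3 remove [ceup] add [rrfr,ocpw] -> 9 lines: dyp two thi rrfr ocpw zcjgm ocj wne tckqs
Hunk 3: at line 3 remove [ocpw,zcjgm,ocj] add [oqbkl,nvwmh] -> 8 lines: dyp two thi rrfr oqbkl nvwmh wne tckqs
Hunk 4: at line 1 remove [thi,rrfr] add [ainx,uao,ogpy] -> 9 lines: dyp two ainx uao ogpy oqbkl nvwmh wne tckqs
Final line count: 9

Answer: 9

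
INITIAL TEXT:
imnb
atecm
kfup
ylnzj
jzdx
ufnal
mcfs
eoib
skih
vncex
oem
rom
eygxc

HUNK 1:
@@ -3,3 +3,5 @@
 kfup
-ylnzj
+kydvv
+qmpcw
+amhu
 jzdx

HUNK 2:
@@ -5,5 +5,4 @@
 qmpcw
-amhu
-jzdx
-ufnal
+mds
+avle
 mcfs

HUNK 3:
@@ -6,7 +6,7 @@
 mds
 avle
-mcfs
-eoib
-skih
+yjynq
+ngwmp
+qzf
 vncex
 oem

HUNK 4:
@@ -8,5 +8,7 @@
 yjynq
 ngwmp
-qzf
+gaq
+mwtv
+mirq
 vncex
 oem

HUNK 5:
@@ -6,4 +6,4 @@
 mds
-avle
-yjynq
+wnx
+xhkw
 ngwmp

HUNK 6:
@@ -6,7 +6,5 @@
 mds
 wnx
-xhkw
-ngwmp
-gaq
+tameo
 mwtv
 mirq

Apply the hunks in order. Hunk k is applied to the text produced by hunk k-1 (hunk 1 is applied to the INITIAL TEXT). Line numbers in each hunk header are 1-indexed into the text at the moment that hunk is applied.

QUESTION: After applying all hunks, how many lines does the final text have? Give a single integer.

Answer: 14

Derivation:
Hunk 1: at line 3 remove [ylnzj] add [kydvv,qmpcw,amhu] -> 15 lines: imnb atecm kfup kydvv qmpcw amhu jzdx ufnal mcfs eoib skih vncex oem rom eygxc
Hunk 2: at line 5 remove [amhu,jzdx,ufnal] add [mds,avle] -> 14 lines: imnb atecm kfup kydvv qmpcw mds avle mcfs eoib skih vncex oem rom eygxc
Hunk 3: at line 6 remove [mcfs,eoib,skih] add [yjynq,ngwmp,qzf] -> 14 lines: imnb atecm kfup kydvv qmpcw mds avle yjynq ngwmp qzf vncex oem rom eygxc
Hunk 4: at line 8 remove [qzf] add [gaq,mwtv,mirq] -> 16 lines: imnb atecm kfup kydvv qmpcw mds avle yjynq ngwmp gaq mwtv mirq vncex oem rom eygxc
Hunk 5: at line 6 remove [avle,yjynq] add [wnx,xhkw] -> 16 lines: imnb atecm kfup kydvv qmpcw mds wnx xhkw ngwmp gaq mwtv mirq vncex oem rom eygxc
Hunk 6: at line 6 remove [xhkw,ngwmp,gaq] add [tameo] -> 14 lines: imnb atecm kfup kydvv qmpcw mds wnx tameo mwtv mirq vncex oem rom eygxc
Final line count: 14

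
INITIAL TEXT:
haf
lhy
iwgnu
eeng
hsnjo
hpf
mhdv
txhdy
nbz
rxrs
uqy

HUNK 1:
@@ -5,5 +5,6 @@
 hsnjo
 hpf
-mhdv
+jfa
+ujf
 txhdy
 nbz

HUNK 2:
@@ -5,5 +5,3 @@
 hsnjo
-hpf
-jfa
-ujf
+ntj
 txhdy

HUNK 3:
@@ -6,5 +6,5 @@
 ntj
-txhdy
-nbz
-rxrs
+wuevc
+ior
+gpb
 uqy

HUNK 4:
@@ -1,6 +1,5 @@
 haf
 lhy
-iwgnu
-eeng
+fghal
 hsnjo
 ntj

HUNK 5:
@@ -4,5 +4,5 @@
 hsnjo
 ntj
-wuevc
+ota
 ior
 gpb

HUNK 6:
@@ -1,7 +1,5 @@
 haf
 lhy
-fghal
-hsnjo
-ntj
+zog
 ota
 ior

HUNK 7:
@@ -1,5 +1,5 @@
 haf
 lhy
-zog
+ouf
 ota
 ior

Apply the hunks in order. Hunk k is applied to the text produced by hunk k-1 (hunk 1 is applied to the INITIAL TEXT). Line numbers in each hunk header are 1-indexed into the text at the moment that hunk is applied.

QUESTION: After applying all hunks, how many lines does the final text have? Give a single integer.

Hunk 1: at line 5 remove [mhdv] add [jfa,ujf] -> 12 lines: haf lhy iwgnu eeng hsnjo hpf jfa ujf txhdy nbz rxrs uqy
Hunk 2: at line 5 remove [hpf,jfa,ujf] add [ntj] -> 10 lines: haf lhy iwgnu eeng hsnjo ntj txhdy nbz rxrs uqy
Hunk 3: at line 6 remove [txhdy,nbz,rxrs] add [wuevc,ior,gpb] -> 10 lines: haf lhy iwgnu eeng hsnjo ntj wuevc ior gpb uqy
Hunk 4: at line 1 remove [iwgnu,eeng] add [fghal] -> 9 lines: haf lhy fghal hsnjo ntj wuevc ior gpb uqy
Hunk 5: at line 4 remove [wuevc] add [ota] -> 9 lines: haf lhy fghal hsnjo ntj ota ior gpb uqy
Hunk 6: at line 1 remove [fghal,hsnjo,ntj] add [zog] -> 7 lines: haf lhy zog ota ior gpb uqy
Hunk 7: at line 1 remove [zog] add [ouf] -> 7 lines: haf lhy ouf ota ior gpb uqy
Final line count: 7

Answer: 7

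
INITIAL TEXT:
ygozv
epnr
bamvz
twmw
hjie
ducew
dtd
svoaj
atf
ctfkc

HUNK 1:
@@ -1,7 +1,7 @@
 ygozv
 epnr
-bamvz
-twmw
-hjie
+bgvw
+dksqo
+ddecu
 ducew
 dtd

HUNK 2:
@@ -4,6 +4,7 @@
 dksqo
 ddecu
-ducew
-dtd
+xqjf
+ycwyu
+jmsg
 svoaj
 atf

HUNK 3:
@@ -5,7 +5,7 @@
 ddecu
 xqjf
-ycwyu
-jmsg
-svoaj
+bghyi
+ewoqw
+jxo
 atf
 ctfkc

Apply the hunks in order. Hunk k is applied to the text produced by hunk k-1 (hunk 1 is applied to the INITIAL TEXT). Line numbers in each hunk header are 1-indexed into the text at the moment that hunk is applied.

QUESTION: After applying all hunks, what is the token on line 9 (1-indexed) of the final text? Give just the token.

Answer: jxo

Derivation:
Hunk 1: at line 1 remove [bamvz,twmw,hjie] add [bgvw,dksqo,ddecu] -> 10 lines: ygozv epnr bgvw dksqo ddecu ducew dtd svoaj atf ctfkc
Hunk 2: at line 4 remove [ducew,dtd] add [xqjf,ycwyu,jmsg] -> 11 lines: ygozv epnr bgvw dksqo ddecu xqjf ycwyu jmsg svoaj atf ctfkc
Hunk 3: at line 5 remove [ycwyu,jmsg,svoaj] add [bghyi,ewoqw,jxo] -> 11 lines: ygozv epnr bgvw dksqo ddecu xqjf bghyi ewoqw jxo atf ctfkc
Final line 9: jxo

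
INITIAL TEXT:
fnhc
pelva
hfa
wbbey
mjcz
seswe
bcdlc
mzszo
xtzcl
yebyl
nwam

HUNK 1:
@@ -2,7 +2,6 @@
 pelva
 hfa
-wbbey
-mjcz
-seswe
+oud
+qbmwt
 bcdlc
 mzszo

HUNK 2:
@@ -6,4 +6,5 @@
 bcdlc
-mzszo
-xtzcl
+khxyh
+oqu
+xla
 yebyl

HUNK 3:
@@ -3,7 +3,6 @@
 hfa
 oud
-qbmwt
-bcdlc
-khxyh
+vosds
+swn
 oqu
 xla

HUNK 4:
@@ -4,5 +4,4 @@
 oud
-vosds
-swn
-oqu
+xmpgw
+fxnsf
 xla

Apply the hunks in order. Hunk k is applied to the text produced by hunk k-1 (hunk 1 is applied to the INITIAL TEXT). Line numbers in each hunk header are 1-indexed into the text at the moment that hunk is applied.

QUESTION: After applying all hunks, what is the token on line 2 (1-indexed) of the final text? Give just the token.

Answer: pelva

Derivation:
Hunk 1: at line 2 remove [wbbey,mjcz,seswe] add [oud,qbmwt] -> 10 lines: fnhc pelva hfa oud qbmwt bcdlc mzszo xtzcl yebyl nwam
Hunk 2: at line 6 remove [mzszo,xtzcl] add [khxyh,oqu,xla] -> 11 lines: fnhc pelva hfa oud qbmwt bcdlc khxyh oqu xla yebyl nwam
Hunk 3: at line 3 remove [qbmwt,bcdlc,khxyh] add [vosds,swn] -> 10 lines: fnhc pelva hfa oud vosds swn oqu xla yebyl nwam
Hunk 4: at line 4 remove [vosds,swn,oqu] add [xmpgw,fxnsf] -> 9 lines: fnhc pelva hfa oud xmpgw fxnsf xla yebyl nwam
Final line 2: pelva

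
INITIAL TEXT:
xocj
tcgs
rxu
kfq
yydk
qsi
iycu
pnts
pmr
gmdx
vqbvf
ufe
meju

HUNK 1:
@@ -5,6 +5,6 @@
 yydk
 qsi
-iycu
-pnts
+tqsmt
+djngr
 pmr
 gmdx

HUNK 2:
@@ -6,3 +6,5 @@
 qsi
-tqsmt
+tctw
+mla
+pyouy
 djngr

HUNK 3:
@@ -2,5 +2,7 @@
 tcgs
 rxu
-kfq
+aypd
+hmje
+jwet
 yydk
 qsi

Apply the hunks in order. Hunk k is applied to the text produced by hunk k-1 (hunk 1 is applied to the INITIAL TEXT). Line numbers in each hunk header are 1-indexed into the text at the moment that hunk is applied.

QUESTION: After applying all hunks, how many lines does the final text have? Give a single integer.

Hunk 1: at line 5 remove [iycu,pnts] add [tqsmt,djngr] -> 13 lines: xocj tcgs rxu kfq yydk qsi tqsmt djngr pmr gmdx vqbvf ufe meju
Hunk 2: at line 6 remove [tqsmt] add [tctw,mla,pyouy] -> 15 lines: xocj tcgs rxu kfq yydk qsi tctw mla pyouy djngr pmr gmdx vqbvf ufe meju
Hunk 3: at line 2 remove [kfq] add [aypd,hmje,jwet] -> 17 lines: xocj tcgs rxu aypd hmje jwet yydk qsi tctw mla pyouy djngr pmr gmdx vqbvf ufe meju
Final line count: 17

Answer: 17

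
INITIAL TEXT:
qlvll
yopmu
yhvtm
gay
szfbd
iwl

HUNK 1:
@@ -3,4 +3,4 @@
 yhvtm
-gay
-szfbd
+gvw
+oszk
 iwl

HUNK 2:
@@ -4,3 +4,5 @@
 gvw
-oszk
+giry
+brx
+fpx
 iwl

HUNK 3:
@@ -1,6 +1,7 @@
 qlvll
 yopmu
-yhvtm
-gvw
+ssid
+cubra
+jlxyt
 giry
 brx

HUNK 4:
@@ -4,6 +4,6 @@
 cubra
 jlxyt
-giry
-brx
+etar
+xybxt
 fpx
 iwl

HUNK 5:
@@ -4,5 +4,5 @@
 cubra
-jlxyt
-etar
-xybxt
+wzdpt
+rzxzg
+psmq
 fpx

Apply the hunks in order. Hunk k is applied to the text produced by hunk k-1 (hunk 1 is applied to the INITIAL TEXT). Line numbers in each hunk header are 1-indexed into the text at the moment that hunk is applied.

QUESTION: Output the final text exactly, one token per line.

Hunk 1: at line 3 remove [gay,szfbd] add [gvw,oszk] -> 6 lines: qlvll yopmu yhvtm gvw oszk iwl
Hunk 2: at line 4 remove [oszk] add [giry,brx,fpx] -> 8 lines: qlvll yopmu yhvtm gvw giry brx fpx iwl
Hunk 3: at line 1 remove [yhvtm,gvw] add [ssid,cubra,jlxyt] -> 9 lines: qlvll yopmu ssid cubra jlxyt giry brx fpx iwl
Hunk 4: at line 4 remove [giry,brx] add [etar,xybxt] -> 9 lines: qlvll yopmu ssid cubra jlxyt etar xybxt fpx iwl
Hunk 5: at line 4 remove [jlxyt,etar,xybxt] add [wzdpt,rzxzg,psmq] -> 9 lines: qlvll yopmu ssid cubra wzdpt rzxzg psmq fpx iwl

Answer: qlvll
yopmu
ssid
cubra
wzdpt
rzxzg
psmq
fpx
iwl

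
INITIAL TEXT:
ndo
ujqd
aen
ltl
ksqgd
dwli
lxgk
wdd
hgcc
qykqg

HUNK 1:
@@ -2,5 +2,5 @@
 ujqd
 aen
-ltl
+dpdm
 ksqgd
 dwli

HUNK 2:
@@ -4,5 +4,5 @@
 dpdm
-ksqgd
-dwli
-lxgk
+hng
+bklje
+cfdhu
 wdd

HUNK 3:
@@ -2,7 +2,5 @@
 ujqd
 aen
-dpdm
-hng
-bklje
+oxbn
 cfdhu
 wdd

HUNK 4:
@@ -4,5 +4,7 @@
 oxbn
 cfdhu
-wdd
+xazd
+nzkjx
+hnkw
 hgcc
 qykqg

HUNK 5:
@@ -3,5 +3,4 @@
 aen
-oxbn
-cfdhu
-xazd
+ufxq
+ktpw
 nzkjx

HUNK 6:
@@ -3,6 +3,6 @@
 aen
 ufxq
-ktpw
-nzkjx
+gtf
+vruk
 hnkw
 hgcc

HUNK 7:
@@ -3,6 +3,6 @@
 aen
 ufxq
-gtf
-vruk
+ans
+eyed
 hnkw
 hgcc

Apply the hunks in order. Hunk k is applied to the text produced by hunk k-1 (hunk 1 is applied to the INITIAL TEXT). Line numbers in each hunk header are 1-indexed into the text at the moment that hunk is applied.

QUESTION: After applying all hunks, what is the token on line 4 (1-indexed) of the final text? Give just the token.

Hunk 1: at line 2 remove [ltl] add [dpdm] -> 10 lines: ndo ujqd aen dpdm ksqgd dwli lxgk wdd hgcc qykqg
Hunk 2: at line 4 remove [ksqgd,dwli,lxgk] add [hng,bklje,cfdhu] -> 10 lines: ndo ujqd aen dpdm hng bklje cfdhu wdd hgcc qykqg
Hunk 3: at line 2 remove [dpdm,hng,bklje] add [oxbn] -> 8 lines: ndo ujqd aen oxbn cfdhu wdd hgcc qykqg
Hunk 4: at line 4 remove [wdd] add [xazd,nzkjx,hnkw] -> 10 lines: ndo ujqd aen oxbn cfdhu xazd nzkjx hnkw hgcc qykqg
Hunk 5: at line 3 remove [oxbn,cfdhu,xazd] add [ufxq,ktpw] -> 9 lines: ndo ujqd aen ufxq ktpw nzkjx hnkw hgcc qykqg
Hunk 6: at line 3 remove [ktpw,nzkjx] add [gtf,vruk] -> 9 lines: ndo ujqd aen ufxq gtf vruk hnkw hgcc qykqg
Hunk 7: at line 3 remove [gtf,vruk] add [ans,eyed] -> 9 lines: ndo ujqd aen ufxq ans eyed hnkw hgcc qykqg
Final line 4: ufxq

Answer: ufxq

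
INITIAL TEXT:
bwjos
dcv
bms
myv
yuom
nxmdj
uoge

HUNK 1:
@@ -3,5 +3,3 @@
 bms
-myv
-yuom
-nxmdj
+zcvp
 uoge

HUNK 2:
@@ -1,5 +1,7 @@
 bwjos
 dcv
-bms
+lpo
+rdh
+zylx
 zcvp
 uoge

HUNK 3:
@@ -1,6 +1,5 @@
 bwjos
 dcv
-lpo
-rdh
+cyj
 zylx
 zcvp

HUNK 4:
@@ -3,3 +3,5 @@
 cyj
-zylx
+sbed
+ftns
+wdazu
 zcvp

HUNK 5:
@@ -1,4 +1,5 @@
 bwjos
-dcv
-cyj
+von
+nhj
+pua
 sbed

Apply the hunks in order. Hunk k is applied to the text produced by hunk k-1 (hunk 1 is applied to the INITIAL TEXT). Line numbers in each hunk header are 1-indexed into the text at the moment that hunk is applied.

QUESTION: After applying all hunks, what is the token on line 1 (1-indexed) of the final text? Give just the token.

Answer: bwjos

Derivation:
Hunk 1: at line 3 remove [myv,yuom,nxmdj] add [zcvp] -> 5 lines: bwjos dcv bms zcvp uoge
Hunk 2: at line 1 remove [bms] add [lpo,rdh,zylx] -> 7 lines: bwjos dcv lpo rdh zylx zcvp uoge
Hunk 3: at line 1 remove [lpo,rdh] add [cyj] -> 6 lines: bwjos dcv cyj zylx zcvp uoge
Hunk 4: at line 3 remove [zylx] add [sbed,ftns,wdazu] -> 8 lines: bwjos dcv cyj sbed ftns wdazu zcvp uoge
Hunk 5: at line 1 remove [dcv,cyj] add [von,nhj,pua] -> 9 lines: bwjos von nhj pua sbed ftns wdazu zcvp uoge
Final line 1: bwjos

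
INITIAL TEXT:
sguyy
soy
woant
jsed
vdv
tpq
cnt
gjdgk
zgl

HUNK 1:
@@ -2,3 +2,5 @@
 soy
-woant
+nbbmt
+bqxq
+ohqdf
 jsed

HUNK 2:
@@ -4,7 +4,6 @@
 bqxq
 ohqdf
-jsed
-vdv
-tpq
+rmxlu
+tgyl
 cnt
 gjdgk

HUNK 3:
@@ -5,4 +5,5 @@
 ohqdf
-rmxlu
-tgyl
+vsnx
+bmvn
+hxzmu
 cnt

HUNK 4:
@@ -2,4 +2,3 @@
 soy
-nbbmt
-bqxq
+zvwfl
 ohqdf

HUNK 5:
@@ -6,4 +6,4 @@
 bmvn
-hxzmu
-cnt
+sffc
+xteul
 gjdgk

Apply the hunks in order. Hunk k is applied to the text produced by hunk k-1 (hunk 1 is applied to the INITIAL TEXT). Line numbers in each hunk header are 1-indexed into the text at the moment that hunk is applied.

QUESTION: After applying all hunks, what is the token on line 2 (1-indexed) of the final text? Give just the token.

Answer: soy

Derivation:
Hunk 1: at line 2 remove [woant] add [nbbmt,bqxq,ohqdf] -> 11 lines: sguyy soy nbbmt bqxq ohqdf jsed vdv tpq cnt gjdgk zgl
Hunk 2: at line 4 remove [jsed,vdv,tpq] add [rmxlu,tgyl] -> 10 lines: sguyy soy nbbmt bqxq ohqdf rmxlu tgyl cnt gjdgk zgl
Hunk 3: at line 5 remove [rmxlu,tgyl] add [vsnx,bmvn,hxzmu] -> 11 lines: sguyy soy nbbmt bqxq ohqdf vsnx bmvn hxzmu cnt gjdgk zgl
Hunk 4: at line 2 remove [nbbmt,bqxq] add [zvwfl] -> 10 lines: sguyy soy zvwfl ohqdf vsnx bmvn hxzmu cnt gjdgk zgl
Hunk 5: at line 6 remove [hxzmu,cnt] add [sffc,xteul] -> 10 lines: sguyy soy zvwfl ohqdf vsnx bmvn sffc xteul gjdgk zgl
Final line 2: soy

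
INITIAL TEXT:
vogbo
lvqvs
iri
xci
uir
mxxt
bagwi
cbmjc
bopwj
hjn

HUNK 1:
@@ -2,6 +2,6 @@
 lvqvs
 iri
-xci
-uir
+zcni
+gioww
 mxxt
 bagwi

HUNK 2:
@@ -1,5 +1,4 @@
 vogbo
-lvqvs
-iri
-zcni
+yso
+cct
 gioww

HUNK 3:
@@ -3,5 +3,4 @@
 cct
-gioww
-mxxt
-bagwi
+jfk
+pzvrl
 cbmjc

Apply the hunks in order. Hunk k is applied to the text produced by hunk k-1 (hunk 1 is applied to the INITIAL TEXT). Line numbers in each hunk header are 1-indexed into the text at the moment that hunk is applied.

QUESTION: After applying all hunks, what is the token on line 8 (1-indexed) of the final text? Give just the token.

Answer: hjn

Derivation:
Hunk 1: at line 2 remove [xci,uir] add [zcni,gioww] -> 10 lines: vogbo lvqvs iri zcni gioww mxxt bagwi cbmjc bopwj hjn
Hunk 2: at line 1 remove [lvqvs,iri,zcni] add [yso,cct] -> 9 lines: vogbo yso cct gioww mxxt bagwi cbmjc bopwj hjn
Hunk 3: at line 3 remove [gioww,mxxt,bagwi] add [jfk,pzvrl] -> 8 lines: vogbo yso cct jfk pzvrl cbmjc bopwj hjn
Final line 8: hjn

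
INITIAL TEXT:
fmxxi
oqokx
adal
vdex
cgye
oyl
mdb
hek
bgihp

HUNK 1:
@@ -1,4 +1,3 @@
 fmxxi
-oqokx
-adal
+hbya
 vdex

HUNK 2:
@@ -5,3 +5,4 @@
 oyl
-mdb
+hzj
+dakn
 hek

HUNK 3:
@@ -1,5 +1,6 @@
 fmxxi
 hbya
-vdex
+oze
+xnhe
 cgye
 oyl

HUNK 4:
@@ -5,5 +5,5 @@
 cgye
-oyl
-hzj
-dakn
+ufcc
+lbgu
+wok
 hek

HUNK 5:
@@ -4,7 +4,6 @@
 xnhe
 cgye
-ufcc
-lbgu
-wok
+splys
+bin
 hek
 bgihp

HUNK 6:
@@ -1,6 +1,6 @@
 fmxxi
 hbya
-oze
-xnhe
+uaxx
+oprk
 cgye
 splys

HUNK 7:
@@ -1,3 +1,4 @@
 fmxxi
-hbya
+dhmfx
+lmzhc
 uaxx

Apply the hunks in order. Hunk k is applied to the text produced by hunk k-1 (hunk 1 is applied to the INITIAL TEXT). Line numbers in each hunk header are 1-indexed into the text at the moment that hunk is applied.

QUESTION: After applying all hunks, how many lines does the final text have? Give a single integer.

Answer: 10

Derivation:
Hunk 1: at line 1 remove [oqokx,adal] add [hbya] -> 8 lines: fmxxi hbya vdex cgye oyl mdb hek bgihp
Hunk 2: at line 5 remove [mdb] add [hzj,dakn] -> 9 lines: fmxxi hbya vdex cgye oyl hzj dakn hek bgihp
Hunk 3: at line 1 remove [vdex] add [oze,xnhe] -> 10 lines: fmxxi hbya oze xnhe cgye oyl hzj dakn hek bgihp
Hunk 4: at line 5 remove [oyl,hzj,dakn] add [ufcc,lbgu,wok] -> 10 lines: fmxxi hbya oze xnhe cgye ufcc lbgu wok hek bgihp
Hunk 5: at line 4 remove [ufcc,lbgu,wok] add [splys,bin] -> 9 lines: fmxxi hbya oze xnhe cgye splys bin hek bgihp
Hunk 6: at line 1 remove [oze,xnhe] add [uaxx,oprk] -> 9 lines: fmxxi hbya uaxx oprk cgye splys bin hek bgihp
Hunk 7: at line 1 remove [hbya] add [dhmfx,lmzhc] -> 10 lines: fmxxi dhmfx lmzhc uaxx oprk cgye splys bin hek bgihp
Final line count: 10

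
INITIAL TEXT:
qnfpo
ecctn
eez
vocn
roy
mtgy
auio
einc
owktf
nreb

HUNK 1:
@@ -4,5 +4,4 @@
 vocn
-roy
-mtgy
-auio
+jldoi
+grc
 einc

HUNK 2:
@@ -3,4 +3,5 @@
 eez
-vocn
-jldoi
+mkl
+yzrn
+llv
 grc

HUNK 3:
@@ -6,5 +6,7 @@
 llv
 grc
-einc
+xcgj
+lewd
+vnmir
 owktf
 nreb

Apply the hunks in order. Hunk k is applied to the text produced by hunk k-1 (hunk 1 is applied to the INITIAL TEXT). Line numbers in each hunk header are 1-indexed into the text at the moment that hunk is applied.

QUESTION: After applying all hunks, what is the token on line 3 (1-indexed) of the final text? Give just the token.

Answer: eez

Derivation:
Hunk 1: at line 4 remove [roy,mtgy,auio] add [jldoi,grc] -> 9 lines: qnfpo ecctn eez vocn jldoi grc einc owktf nreb
Hunk 2: at line 3 remove [vocn,jldoi] add [mkl,yzrn,llv] -> 10 lines: qnfpo ecctn eez mkl yzrn llv grc einc owktf nreb
Hunk 3: at line 6 remove [einc] add [xcgj,lewd,vnmir] -> 12 lines: qnfpo ecctn eez mkl yzrn llv grc xcgj lewd vnmir owktf nreb
Final line 3: eez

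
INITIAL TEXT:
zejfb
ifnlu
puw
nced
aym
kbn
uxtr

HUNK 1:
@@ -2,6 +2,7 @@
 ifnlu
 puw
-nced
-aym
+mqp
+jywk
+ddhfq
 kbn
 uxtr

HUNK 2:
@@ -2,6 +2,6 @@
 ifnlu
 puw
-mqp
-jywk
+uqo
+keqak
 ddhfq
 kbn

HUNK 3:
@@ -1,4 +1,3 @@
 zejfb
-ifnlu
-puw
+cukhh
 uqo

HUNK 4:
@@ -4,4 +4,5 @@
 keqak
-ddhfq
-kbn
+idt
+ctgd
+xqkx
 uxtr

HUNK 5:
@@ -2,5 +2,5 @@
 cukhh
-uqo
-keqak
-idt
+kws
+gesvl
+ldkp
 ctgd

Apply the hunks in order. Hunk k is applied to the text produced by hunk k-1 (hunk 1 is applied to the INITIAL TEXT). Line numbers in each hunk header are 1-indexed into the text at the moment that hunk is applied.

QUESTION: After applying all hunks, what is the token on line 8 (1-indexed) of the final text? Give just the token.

Answer: uxtr

Derivation:
Hunk 1: at line 2 remove [nced,aym] add [mqp,jywk,ddhfq] -> 8 lines: zejfb ifnlu puw mqp jywk ddhfq kbn uxtr
Hunk 2: at line 2 remove [mqp,jywk] add [uqo,keqak] -> 8 lines: zejfb ifnlu puw uqo keqak ddhfq kbn uxtr
Hunk 3: at line 1 remove [ifnlu,puw] add [cukhh] -> 7 lines: zejfb cukhh uqo keqak ddhfq kbn uxtr
Hunk 4: at line 4 remove [ddhfq,kbn] add [idt,ctgd,xqkx] -> 8 lines: zejfb cukhh uqo keqak idt ctgd xqkx uxtr
Hunk 5: at line 2 remove [uqo,keqak,idt] add [kws,gesvl,ldkp] -> 8 lines: zejfb cukhh kws gesvl ldkp ctgd xqkx uxtr
Final line 8: uxtr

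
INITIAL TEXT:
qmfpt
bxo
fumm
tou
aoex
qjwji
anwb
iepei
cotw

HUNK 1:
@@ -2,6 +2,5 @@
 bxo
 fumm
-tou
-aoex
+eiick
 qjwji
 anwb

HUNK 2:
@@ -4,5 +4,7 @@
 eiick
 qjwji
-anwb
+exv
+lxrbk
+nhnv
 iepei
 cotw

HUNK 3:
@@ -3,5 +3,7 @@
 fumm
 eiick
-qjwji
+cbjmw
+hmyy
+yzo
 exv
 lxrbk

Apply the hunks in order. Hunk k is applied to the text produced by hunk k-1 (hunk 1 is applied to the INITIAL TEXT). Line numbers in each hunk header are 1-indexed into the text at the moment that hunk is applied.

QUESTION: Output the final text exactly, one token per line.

Answer: qmfpt
bxo
fumm
eiick
cbjmw
hmyy
yzo
exv
lxrbk
nhnv
iepei
cotw

Derivation:
Hunk 1: at line 2 remove [tou,aoex] add [eiick] -> 8 lines: qmfpt bxo fumm eiick qjwji anwb iepei cotw
Hunk 2: at line 4 remove [anwb] add [exv,lxrbk,nhnv] -> 10 lines: qmfpt bxo fumm eiick qjwji exv lxrbk nhnv iepei cotw
Hunk 3: at line 3 remove [qjwji] add [cbjmw,hmyy,yzo] -> 12 lines: qmfpt bxo fumm eiick cbjmw hmyy yzo exv lxrbk nhnv iepei cotw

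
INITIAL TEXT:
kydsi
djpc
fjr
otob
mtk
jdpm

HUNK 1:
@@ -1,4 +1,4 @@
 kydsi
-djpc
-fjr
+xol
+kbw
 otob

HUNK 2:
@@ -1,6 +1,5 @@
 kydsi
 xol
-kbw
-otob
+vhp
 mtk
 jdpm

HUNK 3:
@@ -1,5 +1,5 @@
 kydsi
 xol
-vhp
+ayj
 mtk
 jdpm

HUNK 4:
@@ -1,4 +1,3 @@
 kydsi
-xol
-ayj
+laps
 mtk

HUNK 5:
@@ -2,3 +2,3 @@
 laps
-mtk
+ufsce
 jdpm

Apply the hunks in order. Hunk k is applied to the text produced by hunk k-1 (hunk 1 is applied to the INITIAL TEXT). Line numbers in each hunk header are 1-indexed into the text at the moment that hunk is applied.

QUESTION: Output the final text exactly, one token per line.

Hunk 1: at line 1 remove [djpc,fjr] add [xol,kbw] -> 6 lines: kydsi xol kbw otob mtk jdpm
Hunk 2: at line 1 remove [kbw,otob] add [vhp] -> 5 lines: kydsi xol vhp mtk jdpm
Hunk 3: at line 1 remove [vhp] add [ayj] -> 5 lines: kydsi xol ayj mtk jdpm
Hunk 4: at line 1 remove [xol,ayj] add [laps] -> 4 lines: kydsi laps mtk jdpm
Hunk 5: at line 2 remove [mtk] add [ufsce] -> 4 lines: kydsi laps ufsce jdpm

Answer: kydsi
laps
ufsce
jdpm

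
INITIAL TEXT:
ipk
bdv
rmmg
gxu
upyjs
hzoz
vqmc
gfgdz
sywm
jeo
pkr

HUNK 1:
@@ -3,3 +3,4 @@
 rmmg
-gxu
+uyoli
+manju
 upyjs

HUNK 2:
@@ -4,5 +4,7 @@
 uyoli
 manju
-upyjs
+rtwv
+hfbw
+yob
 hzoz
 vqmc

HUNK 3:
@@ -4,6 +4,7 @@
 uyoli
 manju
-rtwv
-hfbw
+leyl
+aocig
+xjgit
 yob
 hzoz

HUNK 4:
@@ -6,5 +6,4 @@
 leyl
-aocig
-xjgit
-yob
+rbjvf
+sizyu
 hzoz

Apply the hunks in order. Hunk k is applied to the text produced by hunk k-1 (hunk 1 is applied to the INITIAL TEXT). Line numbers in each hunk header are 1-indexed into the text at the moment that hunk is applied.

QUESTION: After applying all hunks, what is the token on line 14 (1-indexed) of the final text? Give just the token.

Hunk 1: at line 3 remove [gxu] add [uyoli,manju] -> 12 lines: ipk bdv rmmg uyoli manju upyjs hzoz vqmc gfgdz sywm jeo pkr
Hunk 2: at line 4 remove [upyjs] add [rtwv,hfbw,yob] -> 14 lines: ipk bdv rmmg uyoli manju rtwv hfbw yob hzoz vqmc gfgdz sywm jeo pkr
Hunk 3: at line 4 remove [rtwv,hfbw] add [leyl,aocig,xjgit] -> 15 lines: ipk bdv rmmg uyoli manju leyl aocig xjgit yob hzoz vqmc gfgdz sywm jeo pkr
Hunk 4: at line 6 remove [aocig,xjgit,yob] add [rbjvf,sizyu] -> 14 lines: ipk bdv rmmg uyoli manju leyl rbjvf sizyu hzoz vqmc gfgdz sywm jeo pkr
Final line 14: pkr

Answer: pkr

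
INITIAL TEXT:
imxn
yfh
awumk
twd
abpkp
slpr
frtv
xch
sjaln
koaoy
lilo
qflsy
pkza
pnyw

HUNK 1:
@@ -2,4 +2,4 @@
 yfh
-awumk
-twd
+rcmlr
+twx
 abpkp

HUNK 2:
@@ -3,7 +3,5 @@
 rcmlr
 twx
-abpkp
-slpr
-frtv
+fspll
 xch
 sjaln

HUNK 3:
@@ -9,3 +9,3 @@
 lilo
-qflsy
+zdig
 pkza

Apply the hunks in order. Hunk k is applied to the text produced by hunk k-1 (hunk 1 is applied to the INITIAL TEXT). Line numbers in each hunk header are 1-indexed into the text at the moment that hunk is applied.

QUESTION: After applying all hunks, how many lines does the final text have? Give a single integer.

Answer: 12

Derivation:
Hunk 1: at line 2 remove [awumk,twd] add [rcmlr,twx] -> 14 lines: imxn yfh rcmlr twx abpkp slpr frtv xch sjaln koaoy lilo qflsy pkza pnyw
Hunk 2: at line 3 remove [abpkp,slpr,frtv] add [fspll] -> 12 lines: imxn yfh rcmlr twx fspll xch sjaln koaoy lilo qflsy pkza pnyw
Hunk 3: at line 9 remove [qflsy] add [zdig] -> 12 lines: imxn yfh rcmlr twx fspll xch sjaln koaoy lilo zdig pkza pnyw
Final line count: 12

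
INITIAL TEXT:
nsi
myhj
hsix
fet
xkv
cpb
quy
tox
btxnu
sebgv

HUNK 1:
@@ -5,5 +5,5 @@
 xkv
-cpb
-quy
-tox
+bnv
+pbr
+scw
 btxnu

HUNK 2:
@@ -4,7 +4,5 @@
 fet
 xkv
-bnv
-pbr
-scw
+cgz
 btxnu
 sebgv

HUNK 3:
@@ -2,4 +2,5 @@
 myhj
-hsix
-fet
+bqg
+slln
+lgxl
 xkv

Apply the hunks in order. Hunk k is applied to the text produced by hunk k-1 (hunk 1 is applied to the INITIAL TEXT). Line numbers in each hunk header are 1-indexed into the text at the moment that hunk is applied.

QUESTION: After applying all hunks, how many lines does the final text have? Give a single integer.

Hunk 1: at line 5 remove [cpb,quy,tox] add [bnv,pbr,scw] -> 10 lines: nsi myhj hsix fet xkv bnv pbr scw btxnu sebgv
Hunk 2: at line 4 remove [bnv,pbr,scw] add [cgz] -> 8 lines: nsi myhj hsix fet xkv cgz btxnu sebgv
Hunk 3: at line 2 remove [hsix,fet] add [bqg,slln,lgxl] -> 9 lines: nsi myhj bqg slln lgxl xkv cgz btxnu sebgv
Final line count: 9

Answer: 9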